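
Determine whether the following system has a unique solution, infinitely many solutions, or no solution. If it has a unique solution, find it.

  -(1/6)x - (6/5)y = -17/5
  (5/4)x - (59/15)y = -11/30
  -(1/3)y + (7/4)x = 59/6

Row-reduce the augmented matrix:
R1 ← R1 / (-1/6).
R2 ← R2 − 5/4·R1.
R3 ← R3 − 7/4·R1.
R2 ← R2 / (-194/15).
R1 ← R1 − 36/5·R2.
R3 ← R3 + 194/15·R2.
R3 reduces to 0 = 0, so the extra equation is consistent.
Reading off the reduced rows gives x = 6, y = 2.

x = 6, y = 2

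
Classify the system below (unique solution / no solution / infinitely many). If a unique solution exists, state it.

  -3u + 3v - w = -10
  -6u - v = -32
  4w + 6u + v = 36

u = 5, v = 2, w = 1

Row-reduce the augmented matrix:
R1 ← R1 / (-3).
R2 ← R2 + 6·R1.
R3 ← R3 − 6·R1.
R2 ← R2 / (-7).
R1 ← R1 + 1·R2.
R3 ← R3 − 7·R2.
R3 ← R3 / (4).
R1 ← R1 − 1/21·R3.
R2 ← R2 + 2/7·R3.
Reading off the reduced rows gives u = 5, v = 2, w = 1.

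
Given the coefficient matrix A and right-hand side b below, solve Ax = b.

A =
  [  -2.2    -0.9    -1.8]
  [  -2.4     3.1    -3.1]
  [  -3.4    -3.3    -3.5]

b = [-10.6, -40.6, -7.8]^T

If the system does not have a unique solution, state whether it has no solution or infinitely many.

Row-reduce the augmented matrix:
R1 ← R1 / (-11/5).
R2 ← R2 + 12/5·R1.
R3 ← R3 + 17/5·R1.
R2 ← R2 / (449/110).
R1 ← R1 − 9/22·R2.
R3 ← R3 + 21/11·R2.
R3 ← R3 / (-5611/4490).
R1 ← R1 − 837/898·R3.
R2 ← R2 + 125/449·R3.
Reading off the reduced rows gives x_1 = 4, x_2 = -6, x_3 = 4.

x_1 = 4, x_2 = -6, x_3 = 4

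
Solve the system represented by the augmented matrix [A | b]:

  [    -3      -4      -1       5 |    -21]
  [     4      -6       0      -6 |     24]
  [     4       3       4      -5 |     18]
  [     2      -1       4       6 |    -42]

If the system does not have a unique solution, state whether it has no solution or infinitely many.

x_1 = -3, x_2 = 0, x_3 = 0, x_4 = -6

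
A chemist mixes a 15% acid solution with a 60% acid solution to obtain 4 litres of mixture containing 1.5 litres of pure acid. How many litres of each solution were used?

litres of solution A: 2, litres of solution B: 2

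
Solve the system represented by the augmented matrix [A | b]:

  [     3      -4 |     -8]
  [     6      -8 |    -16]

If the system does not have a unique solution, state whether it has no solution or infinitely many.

Row-reduce:
R1 ← R1 / (3).
R2 ← R2 − 6·R1.
Rank is 1 with 2 unknowns, leaving x_2 free.

infinitely many solutions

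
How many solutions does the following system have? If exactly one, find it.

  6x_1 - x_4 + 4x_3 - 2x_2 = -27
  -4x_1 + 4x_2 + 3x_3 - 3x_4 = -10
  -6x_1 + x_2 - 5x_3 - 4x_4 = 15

infinitely many solutions

Row-reduce:
R1 ← R1 / (6).
R2 ← R2 + 4·R1.
R3 ← R3 + 6·R1.
R2 ← R2 / (8/3).
R1 ← R1 + 1/3·R2.
R3 ← R3 + 1·R2.
R3 ← R3 / (9/8).
R1 ← R1 − 11/8·R3.
R2 ← R2 − 17/8·R3.
Rank is 3 with 4 unknowns, leaving x_4 free.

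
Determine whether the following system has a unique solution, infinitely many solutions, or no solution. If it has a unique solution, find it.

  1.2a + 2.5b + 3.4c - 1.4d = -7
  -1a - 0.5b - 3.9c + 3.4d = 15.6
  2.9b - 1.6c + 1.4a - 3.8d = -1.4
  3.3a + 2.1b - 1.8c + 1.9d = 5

a = -2, b = 2, c = -2, d = 2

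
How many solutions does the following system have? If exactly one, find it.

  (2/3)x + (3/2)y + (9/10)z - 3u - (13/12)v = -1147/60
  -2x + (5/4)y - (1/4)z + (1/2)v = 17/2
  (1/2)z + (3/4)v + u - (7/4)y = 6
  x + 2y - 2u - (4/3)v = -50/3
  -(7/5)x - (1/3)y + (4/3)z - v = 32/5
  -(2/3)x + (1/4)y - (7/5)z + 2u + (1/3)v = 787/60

x = -6, y = -3, z = -3, u = 3, v = -1

Row-reduce the augmented matrix:
R1 ← R1 / (2/3).
R2 ← R2 + 2·R1.
R4 ← R4 − 1·R1.
R5 ← R5 + 7/5·R1.
R6 ← R6 + 2/3·R1.
R2 ← R2 / (23/4).
R1 ← R1 − 9/4·R2.
R3 ← R3 + 7/4·R2.
R4 ← R4 + 1/4·R2.
R5 ← R5 − 169/60·R2.
R6 ← R6 − 7/4·R2.
R3 ← R3 / (573/460).
R1 ← R1 − 9/23·R3.
R2 ← R2 − 49/115·R3.
R4 ← R4 + 143/115·R3.
R5 ← R5 − 698/345·R3.
R6 ← R6 + 573/460·R3.
R4 ← R4 / (427/1146).
R1 ← R1 + 165/382·R4.
R2 ← R2 + 556/573·R4.
R3 ← R3 + 800/573·R4.
R5 ← R5 − 3209/3438·R4.
R5 ← R5 / (-76873/38430).
R1 ← R1 + 361/854·R5.
R2 ← R2 + 290/1281·R5.
R3 ← R3 − 320/1281·R5.
R4 ← R4 − 391/1708·R5.
R6 reduces to 0 = 0, so the extra equation is consistent.
Reading off the reduced rows gives x = -6, y = -3, z = -3, u = 3, v = -1.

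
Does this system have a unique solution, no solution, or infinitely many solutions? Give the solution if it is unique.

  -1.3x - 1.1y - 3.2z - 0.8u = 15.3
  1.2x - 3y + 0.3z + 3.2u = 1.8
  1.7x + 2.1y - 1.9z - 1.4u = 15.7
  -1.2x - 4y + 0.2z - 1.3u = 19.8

x = 6, y = -5, z = -4, u = -6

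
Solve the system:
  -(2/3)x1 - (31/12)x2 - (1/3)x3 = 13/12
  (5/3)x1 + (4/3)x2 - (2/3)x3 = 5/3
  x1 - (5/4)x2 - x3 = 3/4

Row-reduce:
R1 ← R1 / (-2/3).
R2 ← R2 − 5/3·R1.
R3 ← R3 − 1·R1.
R2 ← R2 / (-41/8).
R1 ← R1 − 31/8·R2.
R3 ← R3 + 41/8·R2.
Row 3 reduces to 0 = -2, a contradiction. The system is inconsistent.

no solution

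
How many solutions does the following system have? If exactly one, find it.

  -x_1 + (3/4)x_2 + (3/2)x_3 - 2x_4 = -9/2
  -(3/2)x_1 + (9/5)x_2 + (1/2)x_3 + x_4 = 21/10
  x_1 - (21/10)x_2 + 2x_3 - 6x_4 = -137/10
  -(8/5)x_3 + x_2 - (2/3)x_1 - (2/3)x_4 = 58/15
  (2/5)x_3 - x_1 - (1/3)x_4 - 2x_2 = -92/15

no solution

Row-reduce:
R1 ← R1 / (-1).
R2 ← R2 + 3/2·R1.
R3 ← R3 − 1·R1.
R4 ← R4 + 2/3·R1.
R5 ← R5 + 1·R1.
R2 ← R2 / (27/40).
R1 ← R1 + 3/4·R2.
R3 ← R3 + 27/20·R2.
R4 ← R4 − 1/2·R2.
R5 ← R5 + 11/4·R2.
Swap R3 and R4.
R3 ← R3 / (-176/135).
R1 ← R1 + 31/9·R3.
R2 ← R2 + 70/27·R3.
R5 ← R5 + 1111/135·R3.
Swap R4 and R5.
R4 ← R4 / (779/24).
R1 ← R1 − 1101/88·R4.
R2 ← R2 − 1385/132·R4.
R3 ← R3 − 155/88·R4.
Row 5 reduces to 0 = -1/2, a contradiction. The system is inconsistent.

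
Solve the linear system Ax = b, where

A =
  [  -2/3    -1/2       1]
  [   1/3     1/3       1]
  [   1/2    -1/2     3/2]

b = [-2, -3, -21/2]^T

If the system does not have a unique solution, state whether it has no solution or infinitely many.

x_1 = -6, x_2 = 6, x_3 = -3

Row-reduce the augmented matrix:
R1 ← R1 / (-2/3).
R2 ← R2 − 1/3·R1.
R3 ← R3 − 1/2·R1.
R2 ← R2 / (1/12).
R1 ← R1 − 3/4·R2.
R3 ← R3 + 7/8·R2.
R3 ← R3 / (18).
R1 ← R1 + 15·R3.
R2 ← R2 − 18·R3.
Reading off the reduced rows gives x_1 = -6, x_2 = 6, x_3 = -3.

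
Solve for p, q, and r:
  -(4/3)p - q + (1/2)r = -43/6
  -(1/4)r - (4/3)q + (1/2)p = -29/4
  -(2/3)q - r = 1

Row-reduce the augmented matrix:
R1 ← R1 / (-4/3).
R2 ← R2 − 1/2·R1.
R2 ← R2 / (-41/24).
R1 ← R1 − 3/4·R2.
R3 ← R3 + 2/3·R2.
R3 ← R3 / (-40/41).
R1 ← R1 + 33/82·R3.
R2 ← R2 − 3/82·R3.
Reading off the reduced rows gives p = -1, q = 6, r = -5.

p = -1, q = 6, r = -5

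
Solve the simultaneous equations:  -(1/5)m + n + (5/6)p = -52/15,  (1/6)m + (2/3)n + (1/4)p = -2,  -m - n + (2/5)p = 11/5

m = -1, n = -2, p = -2

Row-reduce the augmented matrix:
R1 ← R1 / (-1/5).
R2 ← R2 − 1/6·R1.
R3 ← R3 + 1·R1.
R2 ← R2 / (3/2).
R1 ← R1 + 5·R2.
R3 ← R3 + 6·R2.
R3 ← R3 / (1/90).
R1 ← R1 + 55/54·R3.
R2 ← R2 − 17/27·R3.
Reading off the reduced rows gives m = -1, n = -2, p = -2.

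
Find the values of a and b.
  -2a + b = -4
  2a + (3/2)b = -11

a = -1, b = -6

Row-reduce the augmented matrix:
R1 ← R1 / (-2).
R2 ← R2 − 2·R1.
R2 ← R2 / (5/2).
R1 ← R1 + 1/2·R2.
Reading off the reduced rows gives a = -1, b = -6.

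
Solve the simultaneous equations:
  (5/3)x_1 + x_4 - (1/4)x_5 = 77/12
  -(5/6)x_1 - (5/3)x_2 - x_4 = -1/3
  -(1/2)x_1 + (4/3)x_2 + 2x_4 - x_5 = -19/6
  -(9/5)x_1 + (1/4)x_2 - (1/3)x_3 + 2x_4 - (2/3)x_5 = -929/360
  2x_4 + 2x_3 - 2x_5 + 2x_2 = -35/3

x_1 = 3, x_2 = -5/2, x_3 = -3, x_4 = 2, x_5 = 7/3

Row-reduce the augmented matrix:
R1 ← R1 / (5/3).
R2 ← R2 + 5/6·R1.
R3 ← R3 + 1/2·R1.
R4 ← R4 + 9/5·R1.
R2 ← R2 / (-5/3).
R3 ← R3 − 4/3·R2.
R4 ← R4 − 1/4·R2.
R5 ← R5 − 2·R2.
Swap R3 and R4.
R3 ← R3 / (-1/3).
R5 ← R5 − 2·R3.
R4 ← R4 / (19/10).
R1 ← R1 − 3/5·R4.
R2 ← R2 − 3/10·R4.
R3 ← R3 + 1803/200·R4.
R5 ← R5 − 1943/100·R4.
R5 ← R5 / (15707/3800).
R1 ← R1 − 21/95·R5.
R2 ← R2 − 99/380·R5.
R3 ← R3 + 20587/7600·R5.
R4 ← R4 + 47/76·R5.
Reading off the reduced rows gives x_1 = 3, x_2 = -5/2, x_3 = -3, x_4 = 2, x_5 = 7/3.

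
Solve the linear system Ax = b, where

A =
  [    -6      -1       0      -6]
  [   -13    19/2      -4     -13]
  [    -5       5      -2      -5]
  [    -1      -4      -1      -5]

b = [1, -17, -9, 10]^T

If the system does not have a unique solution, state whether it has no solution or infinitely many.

no solution

Row-reduce:
R1 ← R1 / (-6).
R2 ← R2 + 13·R1.
R3 ← R3 + 5·R1.
R4 ← R4 + 1·R1.
R2 ← R2 / (35/3).
R1 ← R1 − 1/6·R2.
R3 ← R3 − 35/6·R2.
R4 ← R4 + 23/6·R2.
Swap R3 and R4.
R3 ← R3 / (-81/35).
R1 ← R1 − 2/35·R3.
R2 ← R2 + 12/35·R3.
Row 4 reduces to 0 = -1/4, a contradiction. The system is inconsistent.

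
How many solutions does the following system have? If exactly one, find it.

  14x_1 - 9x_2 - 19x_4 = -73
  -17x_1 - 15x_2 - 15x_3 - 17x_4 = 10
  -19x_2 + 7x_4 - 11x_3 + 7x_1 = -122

infinitely many solutions

Row-reduce:
R1 ← R1 / (14).
R2 ← R2 + 17·R1.
R3 ← R3 − 7·R1.
R2 ← R2 / (-363/14).
R1 ← R1 + 9/14·R2.
R3 ← R3 + 29/2·R2.
R3 ← R3 / (-316/121).
R1 ← R1 − 45/121·R3.
R2 ← R2 − 70/121·R3.
Rank is 3 with 4 unknowns, leaving x_4 free.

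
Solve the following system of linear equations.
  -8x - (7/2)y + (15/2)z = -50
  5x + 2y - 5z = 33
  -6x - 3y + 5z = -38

no solution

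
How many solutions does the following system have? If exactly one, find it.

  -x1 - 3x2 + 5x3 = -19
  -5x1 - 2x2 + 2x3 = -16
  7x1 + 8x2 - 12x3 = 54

Row-reduce:
R1 ← R1 / (-1).
R2 ← R2 + 5·R1.
R3 ← R3 − 7·R1.
R2 ← R2 / (13).
R1 ← R1 − 3·R2.
R3 ← R3 + 13·R2.
Rank is 2 with 3 unknowns, leaving x3 free.

infinitely many solutions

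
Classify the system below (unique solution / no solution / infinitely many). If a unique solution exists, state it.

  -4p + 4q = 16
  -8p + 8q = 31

Row-reduce:
R1 ← R1 / (-4).
R2 ← R2 + 8·R1.
Row 2 reduces to 0 = -1, a contradiction. The system is inconsistent.

no solution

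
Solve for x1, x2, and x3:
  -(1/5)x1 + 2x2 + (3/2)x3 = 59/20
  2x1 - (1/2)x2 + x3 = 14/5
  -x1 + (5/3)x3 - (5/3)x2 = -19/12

x1 = 5/4, x2 = 1, x3 = 4/5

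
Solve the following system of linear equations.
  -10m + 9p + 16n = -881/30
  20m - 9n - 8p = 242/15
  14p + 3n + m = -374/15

Row-reduce the augmented matrix:
R1 ← R1 / (-10).
R2 ← R2 − 20·R1.
R3 ← R3 − 1·R1.
R2 ← R2 / (23).
R1 ← R1 + 8/5·R2.
R3 ← R3 − 23/5·R2.
R3 ← R3 / (129/10).
R1 ← R1 + 47/230·R3.
R2 ← R2 − 10/23·R3.
Reading off the reduced rows gives m = -1/3, n = -6/5, p = -3/2.

m = -1/3, n = -6/5, p = -3/2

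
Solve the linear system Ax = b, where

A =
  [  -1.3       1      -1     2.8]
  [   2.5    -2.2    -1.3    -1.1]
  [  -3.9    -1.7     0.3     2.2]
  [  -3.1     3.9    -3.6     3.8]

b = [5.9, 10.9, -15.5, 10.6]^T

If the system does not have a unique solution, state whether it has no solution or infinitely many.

Row-reduce the augmented matrix:
R1 ← R1 / (-13/10).
R2 ← R2 − 5/2·R1.
R3 ← R3 + 39/10·R1.
R4 ← R4 + 31/10·R1.
R2 ← R2 / (-18/65).
R1 ← R1 + 10/13·R2.
R3 ← R3 + 47/10·R2.
R4 ← R4 − 197/130·R2.
R3 ← R3 / (20881/360).
R1 ← R1 − 175/18·R3.
R2 ← R2 − 419/36·R3.
R4 ← R4 + 6787/360·R3.
R4 ← R4 / (-1061157/208810).
R1 ← R1 + 2468/2983·R4.
R2 ← R2 − 7597/20881·R4.
R3 ← R3 + 28411/20881·R4.
Reading off the reduced rows gives x_1 = 5, x_2 = 1, x_3 = -3, x_4 = 3.

x_1 = 5, x_2 = 1, x_3 = -3, x_4 = 3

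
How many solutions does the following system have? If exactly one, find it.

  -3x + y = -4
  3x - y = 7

Row-reduce:
R1 ← R1 / (-3).
R2 ← R2 − 3·R1.
Row 2 reduces to 0 = 3, a contradiction. The system is inconsistent.

no solution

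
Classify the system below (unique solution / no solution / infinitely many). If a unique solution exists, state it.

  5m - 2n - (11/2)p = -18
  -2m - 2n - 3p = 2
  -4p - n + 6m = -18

no solution

Row-reduce:
R1 ← R1 / (5).
R2 ← R2 + 2·R1.
R3 ← R3 − 6·R1.
R2 ← R2 / (-14/5).
R1 ← R1 + 2/5·R2.
R3 ← R3 − 7/5·R2.
Row 3 reduces to 0 = 1, a contradiction. The system is inconsistent.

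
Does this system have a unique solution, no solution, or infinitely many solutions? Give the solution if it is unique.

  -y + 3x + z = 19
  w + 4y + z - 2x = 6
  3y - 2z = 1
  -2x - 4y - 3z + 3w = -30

x = 6, y = 3, z = 4, w = 2

Row-reduce the augmented matrix:
R1 ← R1 / (3).
R2 ← R2 + 2·R1.
R4 ← R4 + 2·R1.
R2 ← R2 / (10/3).
R1 ← R1 + 1/3·R2.
R3 ← R3 − 3·R2.
R4 ← R4 + 14/3·R2.
R3 ← R3 / (-7/2).
R1 ← R1 − 1/2·R3.
R2 ← R2 − 1/2·R3.
R4 ← R4 / (22/5).
R1 ← R1 + 1/35·R4.
R2 ← R2 − 6/35·R4.
R3 ← R3 − 9/35·R4.
Reading off the reduced rows gives x = 6, y = 3, z = 4, w = 2.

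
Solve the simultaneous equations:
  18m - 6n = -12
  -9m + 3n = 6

Row-reduce:
R1 ← R1 / (18).
R2 ← R2 + 9·R1.
Rank is 1 with 2 unknowns, leaving n free.

infinitely many solutions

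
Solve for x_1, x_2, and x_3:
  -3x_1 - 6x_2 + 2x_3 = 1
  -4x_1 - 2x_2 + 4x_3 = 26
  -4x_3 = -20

Row-reduce the augmented matrix:
R1 ← R1 / (-3).
R2 ← R2 + 4·R1.
R2 ← R2 / (6).
R1 ← R1 − 2·R2.
R3 ← R3 / (-4).
R1 ← R1 + 10/9·R3.
R2 ← R2 − 2/9·R3.
Reading off the reduced rows gives x_1 = -3, x_2 = 3, x_3 = 5.

x_1 = -3, x_2 = 3, x_3 = 5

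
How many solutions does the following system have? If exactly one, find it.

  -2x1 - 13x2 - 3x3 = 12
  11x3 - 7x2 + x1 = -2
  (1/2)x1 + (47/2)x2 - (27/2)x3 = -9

Row-reduce:
R1 ← R1 / (-2).
R2 ← R2 − 1·R1.
R3 ← R3 − 1/2·R1.
R2 ← R2 / (-27/2).
R1 ← R1 − 13/2·R2.
R3 ← R3 − 81/4·R2.
Rank is 2 with 3 unknowns, leaving x3 free.

infinitely many solutions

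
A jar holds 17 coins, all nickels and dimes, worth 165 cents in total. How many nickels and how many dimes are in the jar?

nickels: 1, dimes: 16

Let n = nickels, d = dimes.
  n + d = 17
  10d + 5n = 165
From equation 1: n = 17 − d.
Substitute into equation 2 and solve: d = 16.
Then n = 1.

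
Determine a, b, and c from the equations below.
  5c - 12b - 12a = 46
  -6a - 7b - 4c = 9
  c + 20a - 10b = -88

Row-reduce the augmented matrix:
R1 ← R1 / (-12).
R2 ← R2 + 6·R1.
R3 ← R3 − 20·R1.
R2 ← R2 / (-1).
R1 ← R1 − 1·R2.
R3 ← R3 + 30·R2.
R3 ← R3 / (613/3).
R1 ← R1 + 83/12·R3.
R2 ← R2 − 13/2·R3.
Reading off the reduced rows gives a = -4, b = 1, c = 2.

a = -4, b = 1, c = 2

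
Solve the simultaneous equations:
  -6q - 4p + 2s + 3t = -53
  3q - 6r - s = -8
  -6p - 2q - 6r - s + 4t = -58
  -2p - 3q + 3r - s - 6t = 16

infinitely many solutions

Row-reduce:
R1 ← R1 / (-4).
R3 ← R3 + 6·R1.
R4 ← R4 + 2·R1.
R2 ← R2 / (3).
R1 ← R1 − 3/2·R2.
R3 ← R3 − 7·R2.
R3 ← R3 / (8).
R1 ← R1 − 3·R3.
R2 ← R2 + 2·R3.
R4 ← R4 − 3·R3.
R4 ← R4 / (-11/8).
R1 ← R1 − 5/8·R4.
R2 ← R2 + 3/4·R4.
R3 ← R3 + 5/24·R4.
Rank is 4 with 5 unknowns, leaving t free.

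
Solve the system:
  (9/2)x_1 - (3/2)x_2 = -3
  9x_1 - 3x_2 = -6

infinitely many solutions

Row-reduce:
R1 ← R1 / (9/2).
R2 ← R2 − 9·R1.
Rank is 1 with 2 unknowns, leaving x_2 free.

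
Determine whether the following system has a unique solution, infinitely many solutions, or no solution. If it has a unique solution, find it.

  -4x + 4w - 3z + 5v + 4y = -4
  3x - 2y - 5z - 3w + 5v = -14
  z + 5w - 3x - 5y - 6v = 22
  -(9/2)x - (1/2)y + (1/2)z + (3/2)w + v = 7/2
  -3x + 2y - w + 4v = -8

no solution

Row-reduce:
R1 ← R1 / (-4).
R2 ← R2 − 3·R1.
R3 ← R3 + 3·R1.
R4 ← R4 + 9/2·R1.
R5 ← R5 + 3·R1.
R1 ← R1 + 1·R2.
R3 ← R3 + 8·R2.
R4 ← R4 + 5·R2.
R5 ← R5 + 1·R2.
R3 ← R3 / (-219/4).
R1 ← R1 + 13/2·R3.
R2 ← R2 + 29/4·R3.
R4 ← R4 + 259/8·R3.
R5 ← R5 + 5·R3.
R4 ← R4 / (-916/219).
R1 ← R1 + 271/219·R4.
R2 ← R2 + 58/219·R4.
R3 ← R3 + 8/219·R4.
R5 ← R5 + 916/219·R4.
Row 5 reduces to 0 = -1/2, a contradiction. The system is inconsistent.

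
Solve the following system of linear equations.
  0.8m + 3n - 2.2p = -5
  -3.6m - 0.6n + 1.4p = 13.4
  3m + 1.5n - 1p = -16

m = -5, n = -4, p = -5

Row-reduce the augmented matrix:
R1 ← R1 / (4/5).
R2 ← R2 + 18/5·R1.
R3 ← R3 − 3·R1.
R2 ← R2 / (129/10).
R1 ← R1 − 15/4·R2.
R3 ← R3 + 39/4·R2.
R3 ← R3 / (71/86).
R1 ← R1 + 12/43·R3.
R2 ← R2 + 85/129·R3.
Reading off the reduced rows gives m = -5, n = -4, p = -5.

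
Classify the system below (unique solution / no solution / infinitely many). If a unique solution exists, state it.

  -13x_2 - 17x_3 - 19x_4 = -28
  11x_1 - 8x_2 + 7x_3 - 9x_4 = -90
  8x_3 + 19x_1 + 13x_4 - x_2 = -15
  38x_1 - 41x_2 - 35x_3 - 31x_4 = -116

no solution

Row-reduce:
Swap R1 and R2.
R1 ← R1 / (11).
R3 ← R3 − 19·R1.
R4 ← R4 − 38·R1.
R2 ← R2 / (-13).
R1 ← R1 + 8/11·R2.
R3 ← R3 − 141/11·R2.
R4 ← R4 + 147/11·R2.
R3 ← R3 / (-2982/143).
R1 ← R1 − 227/143·R3.
R2 ← R2 − 17/13·R3.
R4 ← R4 + 5964/143·R3.
Row 4 reduces to 0 = -2, a contradiction. The system is inconsistent.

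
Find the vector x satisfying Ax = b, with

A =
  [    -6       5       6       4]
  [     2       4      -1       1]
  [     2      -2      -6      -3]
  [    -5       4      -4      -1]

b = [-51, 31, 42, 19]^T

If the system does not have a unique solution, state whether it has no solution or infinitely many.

Row-reduce the augmented matrix:
R1 ← R1 / (-6).
R2 ← R2 − 2·R1.
R3 ← R3 − 2·R1.
R4 ← R4 + 5·R1.
R2 ← R2 / (17/3).
R1 ← R1 + 5/6·R2.
R3 ← R3 + 1/3·R2.
R4 ← R4 + 1/6·R2.
R3 ← R3 / (-67/17).
R1 ← R1 + 29/34·R3.
R2 ← R2 − 3/17·R3.
R4 ← R4 + 305/34·R3.
R4 ← R4 / (-105/134).
R1 ← R1 − 1/134·R4.
R2 ← R2 − 23/67·R4.
R3 ← R3 − 26/67·R4.
Reading off the reduced rows gives x_1 = 5, x_2 = 5, x_3 = -5, x_4 = -4.

x_1 = 5, x_2 = 5, x_3 = -5, x_4 = -4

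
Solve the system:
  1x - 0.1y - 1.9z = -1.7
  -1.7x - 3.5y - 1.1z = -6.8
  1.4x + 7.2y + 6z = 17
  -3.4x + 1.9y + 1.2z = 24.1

Row-reduce the augmented matrix:
R2 ← R2 + 17/10·R1.
R3 ← R3 − 7/5·R1.
R4 ← R4 + 17/5·R1.
R2 ← R2 / (-367/100).
R1 ← R1 + 1/10·R2.
R3 ← R3 − 367/50·R2.
R4 ← R4 − 39/25·R2.
Swap R3 and R4.
R3 ← R3 / (-26059/3670).
R1 ← R1 + 654/367·R3.
R2 ← R2 − 433/367·R3.
R4 reduces to 0 = 0, so the extra equation is consistent.
Reading off the reduced rows gives x = -5, y = 5, z = -2.

x = -5, y = 5, z = -2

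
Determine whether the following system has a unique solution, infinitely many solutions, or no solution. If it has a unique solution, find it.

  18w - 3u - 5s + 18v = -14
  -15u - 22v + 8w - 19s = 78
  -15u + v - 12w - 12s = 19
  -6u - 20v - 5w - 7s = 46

Row-reduce:
R1 ← R1 / (-3).
R2 ← R2 + 15·R1.
R3 ← R3 + 15·R1.
R4 ← R4 + 6·R1.
R2 ← R2 / (-112).
R1 ← R1 + 6·R2.
R3 ← R3 + 89·R2.
R4 ← R4 + 56·R2.
R3 ← R3 / (-2063/56).
R1 ← R1 + 45/28·R3.
R2 ← R2 − 41/56·R3.
Rank is 3 with 4 unknowns, leaving s free.

infinitely many solutions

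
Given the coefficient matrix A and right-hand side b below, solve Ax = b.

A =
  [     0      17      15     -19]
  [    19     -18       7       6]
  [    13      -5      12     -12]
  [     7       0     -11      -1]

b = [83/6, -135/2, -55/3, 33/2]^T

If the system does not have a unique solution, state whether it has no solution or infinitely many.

x_1 = -2, x_2 = -1/3, x_3 = -5/2, x_4 = -3

Row-reduce the augmented matrix:
Swap R1 and R2.
R1 ← R1 / (19).
R3 ← R3 − 13·R1.
R4 ← R4 − 7·R1.
R2 ← R2 / (17).
R1 ← R1 + 18/19·R2.
R3 ← R3 − 139/19·R2.
R4 ← R4 − 126/19·R2.
R3 ← R3 / (244/323).
R1 ← R1 − 389/323·R3.
R2 ← R2 − 15/17·R3.
R4 ← R4 + 6276/323·R3.
R4 ← R4 / (-12184/61).
R1 ← R1 − 2903/244·R4.
R2 ← R2 − 1987/244·R4.
R3 ← R3 + 2561/244·R4.
Reading off the reduced rows gives x_1 = -2, x_2 = -1/3, x_3 = -5/2, x_4 = -3.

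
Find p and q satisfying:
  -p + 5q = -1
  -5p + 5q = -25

Row-reduce the augmented matrix:
R1 ← R1 / (-1).
R2 ← R2 + 5·R1.
R2 ← R2 / (-20).
R1 ← R1 + 5·R2.
Reading off the reduced rows gives p = 6, q = 1.

p = 6, q = 1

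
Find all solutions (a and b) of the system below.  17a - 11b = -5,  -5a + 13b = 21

a = 1, b = 2

Row-reduce the augmented matrix:
R1 ← R1 / (17).
R2 ← R2 + 5·R1.
R2 ← R2 / (166/17).
R1 ← R1 + 11/17·R2.
Reading off the reduced rows gives a = 1, b = 2.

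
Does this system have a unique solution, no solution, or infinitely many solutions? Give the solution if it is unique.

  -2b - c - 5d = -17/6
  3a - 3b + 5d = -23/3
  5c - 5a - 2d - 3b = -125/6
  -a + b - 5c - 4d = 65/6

Row-reduce the augmented matrix:
Swap R1 and R2.
R1 ← R1 / (3).
R3 ← R3 + 5·R1.
R4 ← R4 + 1·R1.
R2 ← R2 / (-2).
R1 ← R1 + 1·R2.
R3 ← R3 + 8·R2.
R3 ← R3 / (9).
R1 ← R1 − 1/2·R3.
R2 ← R2 − 1/2·R3.
R4 ← R4 + 5·R3.
R4 ← R4 / (332/27).
R1 ← R1 − 73/27·R4.
R2 ← R2 − 28/27·R4.
R3 ← R3 − 79/27·R4.
Reading off the reduced rows gives a = 1, b = 3, c = -3/2, d = -1/3.

a = 1, b = 3, c = -3/2, d = -1/3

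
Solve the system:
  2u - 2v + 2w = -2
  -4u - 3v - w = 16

infinitely many solutions

Row-reduce:
R1 ← R1 / (2).
R2 ← R2 + 4·R1.
R2 ← R2 / (-7).
R1 ← R1 + 1·R2.
Rank is 2 with 3 unknowns, leaving w free.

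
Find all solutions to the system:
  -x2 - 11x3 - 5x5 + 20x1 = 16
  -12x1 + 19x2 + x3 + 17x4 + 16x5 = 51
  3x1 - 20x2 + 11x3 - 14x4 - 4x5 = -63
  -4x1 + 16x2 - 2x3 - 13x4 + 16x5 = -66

infinitely many solutions

Row-reduce:
R1 ← R1 / (20).
R2 ← R2 + 12·R1.
R3 ← R3 − 3·R1.
R4 ← R4 + 4·R1.
R2 ← R2 / (92/5).
R1 ← R1 + 1/20·R2.
R3 ← R3 + 397/20·R2.
R4 ← R4 − 79/5·R2.
R3 ← R3 / (152/23).
R1 ← R1 + 13/23·R3.
R2 ← R2 + 7/23·R3.
R4 ← R4 − 14/23·R3.
R4 ← R4 / (-34045/1216).
R1 ← R1 − 1015/2432·R4.
R2 ← R2 − 2733/2432·R4.
R3 ← R3 − 1597/2432·R4.
Rank is 4 with 5 unknowns, leaving x5 free.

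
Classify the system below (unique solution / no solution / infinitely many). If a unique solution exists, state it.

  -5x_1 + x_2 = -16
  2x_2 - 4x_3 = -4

Row-reduce:
R1 ← R1 / (-5).
R2 ← R2 / (2).
R1 ← R1 + 1/5·R2.
Rank is 2 with 3 unknowns, leaving x_3 free.

infinitely many solutions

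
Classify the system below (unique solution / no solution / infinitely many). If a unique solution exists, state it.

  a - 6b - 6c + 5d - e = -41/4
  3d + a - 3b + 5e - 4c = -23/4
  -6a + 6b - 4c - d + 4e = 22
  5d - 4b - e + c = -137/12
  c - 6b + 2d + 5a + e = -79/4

a = -1/2, b = 8/3, c = -1, d = 0, e = -1/4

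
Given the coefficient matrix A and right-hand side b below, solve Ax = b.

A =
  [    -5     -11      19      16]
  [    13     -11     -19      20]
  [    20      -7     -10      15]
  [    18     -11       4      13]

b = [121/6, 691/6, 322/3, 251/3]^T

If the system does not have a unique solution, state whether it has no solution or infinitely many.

x_1 = 5/2, x_2 = -1/3, x_3 = -1, x_4 = 3

Row-reduce the augmented matrix:
R1 ← R1 / (-5).
R2 ← R2 − 13·R1.
R3 ← R3 − 20·R1.
R4 ← R4 − 18·R1.
R2 ← R2 / (-198/5).
R1 ← R1 − 11/5·R2.
R3 ← R3 + 51·R2.
R4 ← R4 + 253/5·R2.
R3 ← R3 / (886/33).
R1 ← R1 + 19/9·R3.
R2 ← R2 + 76/99·R3.
R4 ← R4 − 302/9·R3.
R4 ← R4 / (-10226/1329).
R1 ← R1 − 521/2658·R4.
R2 ← R2 + 2080/1329·R4.
R3 ← R3 + 11/886·R4.
Reading off the reduced rows gives x_1 = 5/2, x_2 = -1/3, x_3 = -1, x_4 = 3.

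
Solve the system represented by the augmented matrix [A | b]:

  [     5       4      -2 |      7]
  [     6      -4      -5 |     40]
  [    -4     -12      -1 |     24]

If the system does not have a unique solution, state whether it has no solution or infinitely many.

Row-reduce:
R1 ← R1 / (5).
R2 ← R2 − 6·R1.
R3 ← R3 + 4·R1.
R2 ← R2 / (-44/5).
R1 ← R1 − 4/5·R2.
R3 ← R3 + 44/5·R2.
Row 3 reduces to 0 = -2, a contradiction. The system is inconsistent.

no solution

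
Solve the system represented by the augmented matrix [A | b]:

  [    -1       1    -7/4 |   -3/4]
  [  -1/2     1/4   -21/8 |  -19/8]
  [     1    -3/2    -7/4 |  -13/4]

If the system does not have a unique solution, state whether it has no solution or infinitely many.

Row-reduce:
R1 ← R1 / (-1).
R2 ← R2 + 1/2·R1.
R3 ← R3 − 1·R1.
R2 ← R2 / (-1/4).
R1 ← R1 + 1·R2.
R3 ← R3 + 1/2·R2.
Rank is 2 with 3 unknowns, leaving x_3 free.

infinitely many solutions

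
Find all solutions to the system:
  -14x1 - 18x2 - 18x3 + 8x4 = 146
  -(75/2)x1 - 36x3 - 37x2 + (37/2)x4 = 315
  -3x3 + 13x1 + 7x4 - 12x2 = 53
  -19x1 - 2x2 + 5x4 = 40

Row-reduce:
R1 ← R1 / (-14).
R2 ← R2 + 75/2·R1.
R3 ← R3 − 13·R1.
R4 ← R4 + 19·R1.
R2 ← R2 / (157/14).
R1 ← R1 − 9/7·R2.
R3 ← R3 + 201/7·R2.
R4 ← R4 − 157/7·R2.
R3 ← R3 / (1815/157).
R1 ← R1 + 18/157·R3.
R2 ← R2 − 171/157·R3.
Row 4 reduces to 0 = -6, a contradiction. The system is inconsistent.

no solution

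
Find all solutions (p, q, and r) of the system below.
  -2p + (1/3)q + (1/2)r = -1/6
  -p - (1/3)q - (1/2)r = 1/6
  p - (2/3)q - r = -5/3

no solution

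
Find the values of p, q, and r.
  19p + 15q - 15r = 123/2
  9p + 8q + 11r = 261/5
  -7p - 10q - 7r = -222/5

Row-reduce the augmented matrix:
R1 ← R1 / (19).
R2 ← R2 − 9·R1.
R3 ← R3 + 7·R1.
R2 ← R2 / (17/19).
R1 ← R1 − 15/19·R2.
R3 ← R3 + 85/19·R2.
R3 ← R3 / (78).
R1 ← R1 + 285/17·R3.
R2 ← R2 − 344/17·R3.
Reading off the reduced rows gives p = 3, q = 3/2, r = 6/5.

p = 3, q = 3/2, r = 6/5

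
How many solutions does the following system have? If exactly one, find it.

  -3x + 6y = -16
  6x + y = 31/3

x = 2, y = -5/3

Row-reduce the augmented matrix:
R1 ← R1 / (-3).
R2 ← R2 − 6·R1.
R2 ← R2 / (13).
R1 ← R1 + 2·R2.
Reading off the reduced rows gives x = 2, y = -5/3.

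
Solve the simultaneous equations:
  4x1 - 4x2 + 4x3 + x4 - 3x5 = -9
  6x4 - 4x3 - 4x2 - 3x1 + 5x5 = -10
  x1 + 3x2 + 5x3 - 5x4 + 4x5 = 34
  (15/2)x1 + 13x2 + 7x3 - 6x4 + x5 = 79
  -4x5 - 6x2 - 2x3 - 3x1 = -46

Row-reduce:
R1 ← R1 / (4).
R2 ← R2 + 3·R1.
R3 ← R3 − 1·R1.
R4 ← R4 − 15/2·R1.
R5 ← R5 + 3·R1.
R2 ← R2 / (-7).
R1 ← R1 + 1·R2.
R3 ← R3 − 4·R2.
R4 ← R4 − 41/2·R2.
R5 ← R5 + 9·R2.
R3 ← R3 / (24/7).
R1 ← R1 − 8/7·R3.
R2 ← R2 − 1/7·R3.
R4 ← R4 + 24/7·R3.
R5 ← R5 − 16/7·R3.
R4 ← R4 / (21/2).
R1 ← R1 + 1/4·R4.
R2 ← R2 + 29/32·R4.
R3 ← R3 + 13/32·R4.
R5 ← R5 + 7·R4.
Rank is 4 with 5 unknowns, leaving x5 free.

infinitely many solutions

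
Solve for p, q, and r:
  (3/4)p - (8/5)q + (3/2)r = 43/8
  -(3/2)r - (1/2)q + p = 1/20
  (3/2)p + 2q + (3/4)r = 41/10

p = 5/2, q = -1/2, r = 9/5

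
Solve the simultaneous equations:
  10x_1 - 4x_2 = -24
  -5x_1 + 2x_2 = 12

infinitely many solutions

Row-reduce:
R1 ← R1 / (10).
R2 ← R2 + 5·R1.
Rank is 1 with 2 unknowns, leaving x_2 free.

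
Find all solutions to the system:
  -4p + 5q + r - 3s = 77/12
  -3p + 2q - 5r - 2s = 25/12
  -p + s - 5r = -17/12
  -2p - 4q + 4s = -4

Row-reduce the augmented matrix:
R1 ← R1 / (-4).
R2 ← R2 + 3·R1.
R3 ← R3 + 1·R1.
R4 ← R4 + 2·R1.
R2 ← R2 / (-7/4).
R1 ← R1 + 5/4·R2.
R3 ← R3 + 5/4·R2.
R4 ← R4 + 13/2·R2.
R3 ← R3 / (-8/7).
R1 ← R1 − 27/7·R3.
R2 ← R2 − 23/7·R3.
R4 ← R4 − 146/7·R3.
R4 ← R4 / (133/4).
R1 ← R1 − 47/8·R4.
R2 ← R2 − 35/8·R4.
R3 ← R3 + 11/8·R4.
Reading off the reduced rows gives p = -1/3, q = 2/3, r = 1/4, s = -1/2.

p = -1/3, q = 2/3, r = 1/4, s = -1/2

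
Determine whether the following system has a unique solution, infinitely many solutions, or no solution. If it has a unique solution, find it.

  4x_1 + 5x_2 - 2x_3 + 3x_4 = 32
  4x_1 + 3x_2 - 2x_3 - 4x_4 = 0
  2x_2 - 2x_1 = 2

infinitely many solutions

Row-reduce:
R1 ← R1 / (4).
R2 ← R2 − 4·R1.
R3 ← R3 + 2·R1.
R2 ← R2 / (-2).
R1 ← R1 − 5/4·R2.
R3 ← R3 − 9/2·R2.
R3 ← R3 / (-1).
R1 ← R1 + 1/2·R3.
Rank is 3 with 4 unknowns, leaving x_4 free.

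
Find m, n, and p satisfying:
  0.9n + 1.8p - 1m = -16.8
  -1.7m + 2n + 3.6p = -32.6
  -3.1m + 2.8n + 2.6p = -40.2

Row-reduce the augmented matrix:
R1 ← R1 / (-1).
R2 ← R2 + 17/10·R1.
R3 ← R3 + 31/10·R1.
R2 ← R2 / (47/100).
R1 ← R1 + 9/10·R2.
R3 ← R3 − 1/100·R2.
R3 ← R3 / (-703/235).
R1 ← R1 + 36/47·R3.
R2 ← R2 − 54/47·R3.
Reading off the reduced rows gives m = 6, n = -4, p = -4.

m = 6, n = -4, p = -4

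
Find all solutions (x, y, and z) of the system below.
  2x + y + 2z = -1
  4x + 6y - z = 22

infinitely many solutions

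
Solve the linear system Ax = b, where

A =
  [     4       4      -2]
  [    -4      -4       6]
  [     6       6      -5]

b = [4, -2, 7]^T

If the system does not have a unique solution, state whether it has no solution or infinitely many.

Row-reduce:
R1 ← R1 / (4).
R2 ← R2 + 4·R1.
R3 ← R3 − 6·R1.
R2 ← R2 / (4).
R1 ← R1 + 1/2·R2.
R3 ← R3 + 2·R2.
Row 3 reduces to 0 = 2, a contradiction. The system is inconsistent.

no solution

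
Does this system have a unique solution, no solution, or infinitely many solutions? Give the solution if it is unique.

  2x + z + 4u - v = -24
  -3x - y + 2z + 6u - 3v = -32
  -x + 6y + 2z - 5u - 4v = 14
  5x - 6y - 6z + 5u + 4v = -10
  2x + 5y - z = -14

x = 0, y = -3, z = -1, u = -6, v = -1

Row-reduce the augmented matrix:
R1 ← R1 / (2).
R2 ← R2 + 3·R1.
R3 ← R3 + 1·R1.
R4 ← R4 − 5·R1.
R5 ← R5 − 2·R1.
R2 ← R2 / (-1).
R3 ← R3 − 6·R2.
R4 ← R4 + 6·R2.
R5 ← R5 − 5·R2.
R3 ← R3 / (47/2).
R1 ← R1 − 1/2·R3.
R2 ← R2 + 7/2·R3.
R4 ← R4 + 59/2·R3.
R5 ← R5 − 31/2·R3.
R4 ← R4 / (452/47).
R1 ← R1 − 25/47·R4.
R2 ← R2 + 81/47·R4.
R3 ← R3 − 138/47·R4.
R5 ← R5 − 493/47·R4.
R5 ← R5 / (663/113).
R1 ← R1 − 57/113·R5.
R2 ← R2 + 144/113·R5.
R3 ← R3 − 57/113·R5.
R4 ← R4 + 71/113·R5.
Reading off the reduced rows gives x = 0, y = -3, z = -1, u = -6, v = -1.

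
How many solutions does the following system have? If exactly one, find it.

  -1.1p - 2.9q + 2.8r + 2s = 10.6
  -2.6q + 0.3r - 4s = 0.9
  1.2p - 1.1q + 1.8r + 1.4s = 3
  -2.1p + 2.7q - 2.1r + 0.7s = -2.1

p = -2, q = 0, r = 3, s = 0

Row-reduce the augmented matrix:
R1 ← R1 / (-11/10).
R3 ← R3 − 6/5·R1.
R4 ← R4 + 21/10·R1.
R2 ← R2 / (-13/5).
R1 ← R1 − 29/11·R2.
R3 ← R3 + 469/110·R2.
R4 ← R4 − 453/55·R2.
R3 ← R3 / (12477/2860).
R1 ← R1 + 641/286·R3.
R2 ← R2 + 3/26·R3.
R4 ← R4 + 4644/715·R3.
R4 ← R4 / (-28739/41590).
R1 ← R1 + 2762/4159·R4.
R2 ← R2 − 7514/4159·R4.
R3 ← R3 − 9668/4159·R4.
Reading off the reduced rows gives p = -2, q = 0, r = 3, s = 0.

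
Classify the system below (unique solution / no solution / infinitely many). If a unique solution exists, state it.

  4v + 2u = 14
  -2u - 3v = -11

Row-reduce the augmented matrix:
R1 ← R1 / (2).
R2 ← R2 + 2·R1.
R1 ← R1 − 2·R2.
Reading off the reduced rows gives u = 1, v = 3.

u = 1, v = 3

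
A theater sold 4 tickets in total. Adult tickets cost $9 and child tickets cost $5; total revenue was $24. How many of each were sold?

adult tickets: 1, child tickets: 3

Let a = adult tickets, c = child tickets.
  a + c = 4
  9a + 5c = 24
Row-reduce the augmented matrix:
R2 ← R2 − 9·R1.
R2 ← R2 / (-4).
R1 ← R1 − 1·R2.
Reading off the reduced rows gives a = 1, c = 3.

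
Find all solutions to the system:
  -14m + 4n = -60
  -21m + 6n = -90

infinitely many solutions

Row-reduce:
R1 ← R1 / (-14).
R2 ← R2 + 21·R1.
Rank is 1 with 2 unknowns, leaving n free.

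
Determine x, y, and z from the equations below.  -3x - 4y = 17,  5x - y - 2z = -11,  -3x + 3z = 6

Row-reduce the augmented matrix:
R1 ← R1 / (-3).
R2 ← R2 − 5·R1.
R3 ← R3 + 3·R1.
R2 ← R2 / (-23/3).
R1 ← R1 − 4/3·R2.
R3 ← R3 − 4·R2.
R3 ← R3 / (45/23).
R1 ← R1 + 8/23·R3.
R2 ← R2 − 6/23·R3.
Reading off the reduced rows gives x = -3, y = -2, z = -1.

x = -3, y = -2, z = -1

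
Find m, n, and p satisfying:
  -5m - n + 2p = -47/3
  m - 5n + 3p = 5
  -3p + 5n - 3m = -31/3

m = 8/3, n = -5/3, p = -2

Row-reduce the augmented matrix:
R1 ← R1 / (-5).
R2 ← R2 − 1·R1.
R3 ← R3 + 3·R1.
R2 ← R2 / (-26/5).
R1 ← R1 − 1/5·R2.
R3 ← R3 − 28/5·R2.
R3 ← R3 / (-7/13).
R1 ← R1 + 7/26·R3.
R2 ← R2 + 17/26·R3.
Reading off the reduced rows gives m = 8/3, n = -5/3, p = -2.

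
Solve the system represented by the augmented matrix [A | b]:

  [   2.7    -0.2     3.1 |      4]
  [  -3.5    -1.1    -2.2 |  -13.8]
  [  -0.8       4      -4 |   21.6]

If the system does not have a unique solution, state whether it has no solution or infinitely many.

Row-reduce the augmented matrix:
R1 ← R1 / (27/10).
R2 ← R2 + 7/2·R1.
R3 ← R3 + 4/5·R1.
R2 ← R2 / (-367/270).
R1 ← R1 + 2/27·R2.
R3 ← R3 − 532/135·R2.
R3 ← R3 / (804/367).
R1 ← R1 − 385/367·R3.
R2 ← R2 + 491/367·R3.
Reading off the reduced rows gives x_1 = 3, x_2 = 5, x_3 = -1.

x_1 = 3, x_2 = 5, x_3 = -1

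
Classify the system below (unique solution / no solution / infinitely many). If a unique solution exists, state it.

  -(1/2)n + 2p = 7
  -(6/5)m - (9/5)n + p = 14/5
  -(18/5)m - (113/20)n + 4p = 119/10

infinitely many solutions

Row-reduce:
Swap R1 and R2.
R1 ← R1 / (-6/5).
R3 ← R3 + 18/5·R1.
R2 ← R2 / (-1/2).
R1 ← R1 − 3/2·R2.
R3 ← R3 + 1/4·R2.
Rank is 2 with 3 unknowns, leaving p free.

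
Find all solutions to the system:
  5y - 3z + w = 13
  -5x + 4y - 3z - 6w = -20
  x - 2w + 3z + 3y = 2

Row-reduce:
Swap R1 and R2.
R1 ← R1 / (-5).
R3 ← R3 − 1·R1.
R2 ← R2 / (5).
R1 ← R1 + 4/5·R2.
R3 ← R3 − 19/5·R2.
R3 ← R3 / (117/25).
R1 ← R1 − 3/25·R3.
R2 ← R2 + 3/5·R3.
Rank is 3 with 4 unknowns, leaving w free.

infinitely many solutions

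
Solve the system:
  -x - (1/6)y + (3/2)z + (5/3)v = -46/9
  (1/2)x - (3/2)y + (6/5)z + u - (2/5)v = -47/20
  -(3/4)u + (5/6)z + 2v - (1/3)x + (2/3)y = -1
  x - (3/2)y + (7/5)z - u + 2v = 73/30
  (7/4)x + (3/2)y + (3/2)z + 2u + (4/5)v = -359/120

x = 5/2, y = 0, z = -1, u = -8/3, v = -2/3

Row-reduce the augmented matrix:
R1 ← R1 / (-1).
R2 ← R2 − 1/2·R1.
R3 ← R3 + 1/3·R1.
R4 ← R4 − 1·R1.
R5 ← R5 − 7/4·R1.
R2 ← R2 / (-19/12).
R1 ← R1 − 1/6·R2.
R3 ← R3 − 13/18·R2.
R4 ← R4 + 5/3·R2.
R5 ← R5 − 29/24·R2.
R3 ← R3 / (697/570).
R1 ← R1 + 123/95·R3.
R2 ← R2 + 117/95·R3.
R4 ← R4 − 161/190·R3.
R5 ← R5 − 2133/380·R3.
R4 ← R4 / (-5155/2788).
R1 ← R1 + 7/34·R4.
R2 ← R2 + 1293/1394·R4.
R3 ← R3 + 335/1394·R4.
R5 ← R5 − 22929/5576·R4.
R5 ← R5 / (28838/25775).
R1 ← R1 + 2916/25775·R5.
R2 ← R2 − 8776/25775·R5.
R3 ← R3 − 5534/5155·R5.
R4 ← R4 + 28892/25775·R5.
Reading off the reduced rows gives x = 5/2, y = 0, z = -1, u = -8/3, v = -2/3.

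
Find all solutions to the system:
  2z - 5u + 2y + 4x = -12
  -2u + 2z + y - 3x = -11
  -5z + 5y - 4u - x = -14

infinitely many solutions

Row-reduce:
R1 ← R1 / (4).
R2 ← R2 + 3·R1.
R3 ← R3 + 1·R1.
R2 ← R2 / (5/2).
R1 ← R1 − 1/2·R2.
R3 ← R3 − 11/2·R2.
R3 ← R3 / (-61/5).
R1 ← R1 + 1/5·R3.
R2 ← R2 − 7/5·R3.
Rank is 3 with 4 unknowns, leaving u free.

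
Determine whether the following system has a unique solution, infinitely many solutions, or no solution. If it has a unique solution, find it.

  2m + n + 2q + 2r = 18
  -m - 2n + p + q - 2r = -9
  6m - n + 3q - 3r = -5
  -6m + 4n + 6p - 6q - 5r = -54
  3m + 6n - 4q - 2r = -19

Row-reduce the augmented matrix:
R1 ← R1 / (2).
R2 ← R2 + 1·R1.
R3 ← R3 − 6·R1.
R4 ← R4 + 6·R1.
R5 ← R5 − 3·R1.
R2 ← R2 / (-3/2).
R1 ← R1 − 1/2·R2.
R3 ← R3 + 4·R2.
R4 ← R4 − 7·R2.
R5 ← R5 − 9/2·R2.
R3 ← R3 / (-8/3).
R1 ← R1 − 1/3·R3.
R2 ← R2 + 2/3·R3.
R4 ← R4 − 32/3·R3.
R5 ← R5 − 3·R3.
R4 ← R4 / (-24).
R1 ← R1 − 5/8·R4.
R2 ← R2 − 3/4·R4.
R3 ← R3 − 25/8·R4.
R5 ← R5 + 83/8·R4.
R5 ← R5 / (-497/192).
R1 ← R1 + 169/192·R5.
R2 ← R2 − 43/32·R5.
R3 ← R3 + 269/192·R5.
R4 ← R4 − 29/24·R5.
Reading off the reduced rows gives m = -1, n = 2, p = -3, q = 5, r = 4.

m = -1, n = 2, p = -3, q = 5, r = 4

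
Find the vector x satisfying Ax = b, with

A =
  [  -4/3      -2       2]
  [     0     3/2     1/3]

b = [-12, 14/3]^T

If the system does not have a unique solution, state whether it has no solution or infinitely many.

Row-reduce:
R1 ← R1 / (-4/3).
R2 ← R2 / (3/2).
R1 ← R1 − 3/2·R2.
Rank is 2 with 3 unknowns, leaving x_3 free.

infinitely many solutions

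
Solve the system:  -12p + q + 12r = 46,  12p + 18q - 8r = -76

infinitely many solutions

Row-reduce:
R1 ← R1 / (-12).
R2 ← R2 − 12·R1.
R2 ← R2 / (19).
R1 ← R1 + 1/12·R2.
Rank is 2 with 3 unknowns, leaving r free.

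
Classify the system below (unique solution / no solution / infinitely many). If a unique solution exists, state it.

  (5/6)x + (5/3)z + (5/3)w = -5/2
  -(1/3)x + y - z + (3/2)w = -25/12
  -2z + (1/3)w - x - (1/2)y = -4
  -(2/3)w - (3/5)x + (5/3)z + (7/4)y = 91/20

x = 2, y = 7/3, z = 0, w = -5/2

Row-reduce the augmented matrix:
R1 ← R1 / (5/6).
R2 ← R2 + 1/3·R1.
R3 ← R3 + 1·R1.
R4 ← R4 + 3/5·R1.
R3 ← R3 + 1/2·R2.
R4 ← R4 − 7/4·R2.
R3 ← R3 / (-1/6).
R1 ← R1 − 2·R3.
R2 ← R2 + 1/3·R3.
R4 ← R4 − 69/20·R3.
R4 ← R4 / (1012/15).
R1 ← R1 − 43·R4.
R2 ← R2 + 14/3·R4.
R3 ← R3 + 41/2·R4.
Reading off the reduced rows gives x = 2, y = 7/3, z = 0, w = -5/2.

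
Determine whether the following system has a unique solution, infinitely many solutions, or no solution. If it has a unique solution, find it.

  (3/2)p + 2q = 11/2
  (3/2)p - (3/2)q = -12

p = -3, q = 5

Row-reduce the augmented matrix:
R1 ← R1 / (3/2).
R2 ← R2 − 3/2·R1.
R2 ← R2 / (-7/2).
R1 ← R1 − 4/3·R2.
Reading off the reduced rows gives p = -3, q = 5.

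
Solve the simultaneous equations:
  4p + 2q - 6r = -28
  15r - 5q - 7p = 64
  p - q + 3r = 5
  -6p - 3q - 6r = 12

Row-reduce:
R1 ← R1 / (4).
R2 ← R2 + 7·R1.
R3 ← R3 − 1·R1.
R4 ← R4 + 6·R1.
R2 ← R2 / (-3/2).
R1 ← R1 − 1/2·R2.
R3 ← R3 + 3/2·R2.
Swap R3 and R4.
R3 ← R3 / (-15).
R2 ← R2 + 3·R3.
Row 4 reduces to 0 = -3, a contradiction. The system is inconsistent.

no solution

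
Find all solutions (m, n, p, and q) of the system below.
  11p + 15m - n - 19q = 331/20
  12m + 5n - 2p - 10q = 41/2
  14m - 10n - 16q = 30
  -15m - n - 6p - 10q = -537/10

Row-reduce the augmented matrix:
R1 ← R1 / (15).
R2 ← R2 − 12·R1.
R3 ← R3 − 14·R1.
R4 ← R4 + 15·R1.
R2 ← R2 / (29/5).
R1 ← R1 + 1/15·R2.
R3 ← R3 + 136/15·R2.
R4 ← R4 + 2·R2.
R3 ← R3 / (-2362/87).
R1 ← R1 − 53/87·R3.
R2 ← R2 + 54/29·R3.
R4 ← R4 − 37/29·R3.
R4 ← R4 / (-31584/1181).
R1 ← R1 + 1164/1181·R4.
R2 ← R2 − 260/1181·R4.
R3 ← R3 + 429/1181·R4.
Reading off the reduced rows gives m = 3, n = -4/5, p = -1/2, q = 5/4.

m = 3, n = -4/5, p = -1/2, q = 5/4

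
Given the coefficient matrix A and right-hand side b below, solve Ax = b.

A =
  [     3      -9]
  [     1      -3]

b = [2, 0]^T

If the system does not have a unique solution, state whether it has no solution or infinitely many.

no solution

Row-reduce:
R1 ← R1 / (3).
R2 ← R2 − 1·R1.
Row 2 reduces to 0 = -2/3, a contradiction. The system is inconsistent.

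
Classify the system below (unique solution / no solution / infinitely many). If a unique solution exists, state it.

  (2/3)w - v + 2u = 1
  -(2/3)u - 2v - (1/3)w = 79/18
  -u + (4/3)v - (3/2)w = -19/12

u = -1/3, v = -2, w = -1/2

Row-reduce the augmented matrix:
R1 ← R1 / (2).
R2 ← R2 + 2/3·R1.
R3 ← R3 + 1·R1.
R2 ← R2 / (-7/3).
R1 ← R1 + 1/2·R2.
R3 ← R3 − 5/6·R2.
R3 ← R3 / (-76/63).
R1 ← R1 − 5/14·R3.
R2 ← R2 − 1/21·R3.
Reading off the reduced rows gives u = -1/3, v = -2, w = -1/2.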